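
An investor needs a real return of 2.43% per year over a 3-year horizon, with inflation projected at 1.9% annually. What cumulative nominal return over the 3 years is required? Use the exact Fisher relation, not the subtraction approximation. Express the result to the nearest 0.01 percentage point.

Required annual nominal rate: (1+2.43%)(1+1.9%) − 1 = 4.37617%.
Cumulative over 3 years: (1 + 0.0437617)^3 − 1 ≈ 0.13711.

13.71%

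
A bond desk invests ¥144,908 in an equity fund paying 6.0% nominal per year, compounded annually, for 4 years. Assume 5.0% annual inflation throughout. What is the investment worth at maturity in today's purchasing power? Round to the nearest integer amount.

Nominal value at maturity: ¥144,908 × (1 + 6.0%)^4 ≈ ¥182,943.
Price-level factor over 4 years: (1 + 5.0%)^4 = 1.21550625.
The maturity value deflated by that factor is the answer in today's purchasing power.

¥150,508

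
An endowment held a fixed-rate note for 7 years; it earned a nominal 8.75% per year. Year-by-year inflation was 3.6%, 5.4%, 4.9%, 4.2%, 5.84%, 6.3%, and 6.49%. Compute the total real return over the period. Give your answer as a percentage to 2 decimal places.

Cumulative inflation factor: 1.036 × 1.054 × 1.049 × 1.042 × 1.0584 × 1.063 × 1.0649 ≈ 1.43000.
Nominal growth factor: 1.79889. Real growth factor = 1.79889 / 1.43000 ≈ 1.25797.
Total real return ≈ 25.7967%.

25.80%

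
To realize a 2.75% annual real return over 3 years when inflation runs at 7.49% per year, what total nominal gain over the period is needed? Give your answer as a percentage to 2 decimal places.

34.73%

Required annual nominal rate: (1+2.75%)(1+7.49%) − 1 = 10.445975%.
Cumulative over 3 years: (1 + 0.10445975)^3 − 1 ≈ 0.34725.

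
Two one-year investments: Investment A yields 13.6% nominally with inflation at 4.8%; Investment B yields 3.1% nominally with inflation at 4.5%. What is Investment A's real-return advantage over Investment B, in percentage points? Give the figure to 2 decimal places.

9.74

Investment A real return: 1.136/1.048 − 1 = 8.397%.
Investment B real return: 1.031/1.045 − 1 = -1.340%.
Difference: 8.397 − (-1.340) = 9.737 pp.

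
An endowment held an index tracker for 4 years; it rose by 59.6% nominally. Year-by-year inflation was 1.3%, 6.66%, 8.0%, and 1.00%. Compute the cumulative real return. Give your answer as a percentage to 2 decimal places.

35.42%

Cumulative inflation factor: 1.013 × 1.0666 × 1.080 × 1.0100 ≈ 1.17857.
Nominal growth factor: 1.59600. Real growth factor = 1.59600 / 1.17857 ≈ 1.35418.
Total real return ≈ 35.4181%.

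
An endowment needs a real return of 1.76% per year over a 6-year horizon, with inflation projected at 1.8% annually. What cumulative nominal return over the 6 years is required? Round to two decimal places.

Required annual nominal rate: (1+1.76%)(1+1.8%) − 1 = 3.59168%.
Cumulative over 6 years: (1 + 0.0359168)^6 − 1 ≈ 0.23580.

23.58%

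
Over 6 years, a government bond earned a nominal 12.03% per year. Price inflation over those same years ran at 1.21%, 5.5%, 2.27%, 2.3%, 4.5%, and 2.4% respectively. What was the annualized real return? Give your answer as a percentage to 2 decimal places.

8.75%

Cumulative inflation factor: 1.0121 × 1.055 × 1.0227 × 1.023 × 1.045 × 1.024 ≈ 1.19541.
Nominal growth factor: 1.97700. Real growth factor = 1.97700 / 1.19541 ≈ 1.65383.
Annualized: 1.65383^(1/6) − 1 ≈ 0.08746.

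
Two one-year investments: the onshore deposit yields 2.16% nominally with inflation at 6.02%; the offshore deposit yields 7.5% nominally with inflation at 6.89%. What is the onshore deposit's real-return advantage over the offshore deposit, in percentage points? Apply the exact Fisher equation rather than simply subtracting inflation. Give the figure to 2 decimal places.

The onshore deposit real return: 1.0216/1.0602 − 1 = -3.641%.
The offshore deposit real return: 1.075/1.0689 − 1 = 0.571%.
Difference: -3.641 − 0.571 = -4.212 pp.

-4.21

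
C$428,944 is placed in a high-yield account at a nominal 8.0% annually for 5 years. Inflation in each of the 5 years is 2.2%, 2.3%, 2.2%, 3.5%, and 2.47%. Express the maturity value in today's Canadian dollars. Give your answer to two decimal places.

C$556,166.55

Nominal value at maturity: C$428,944 × (1 + 8.0%)^5 ≈ C$630,259.46.
Price-level factor over 5 years: 1.022 × 1.023 × 1.022 × 1.035 × 1.0247 ≈ 1.1332207322.
Dividing the nominal maturity value by the price-level factor gives the value in today's money.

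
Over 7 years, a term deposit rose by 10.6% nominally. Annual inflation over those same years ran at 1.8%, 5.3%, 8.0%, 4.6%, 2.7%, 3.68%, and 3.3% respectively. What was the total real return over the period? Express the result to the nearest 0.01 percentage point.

Cumulative inflation factor: 1.018 × 1.053 × 1.080 × 1.046 × 1.027 × 1.0368 × 1.033 ≈ 1.33198.
Nominal growth factor: 1.10600. Real growth factor = 1.10600 / 1.33198 ≈ 0.83034.
Total real return ≈ -16.9657%.

-16.97%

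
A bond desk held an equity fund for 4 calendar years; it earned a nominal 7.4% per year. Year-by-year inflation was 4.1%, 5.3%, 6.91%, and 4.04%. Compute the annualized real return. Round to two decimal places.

2.21%

Cumulative inflation factor: 1.041 × 1.053 × 1.0691 × 1.0404 ≈ 1.21926.
Nominal growth factor: 1.33051. Real growth factor = 1.33051 / 1.21926 ≈ 1.09124.
Annualized: 1.09124^(1/4) − 1 ≈ 0.02207.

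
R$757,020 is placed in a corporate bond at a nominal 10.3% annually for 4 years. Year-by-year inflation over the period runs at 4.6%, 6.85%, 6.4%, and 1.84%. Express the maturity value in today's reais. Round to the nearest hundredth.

Nominal value at maturity: R$757,020 × (1 + 10.3%)^4 ≈ R$1,120,493.66.
Price-level factor over 4 years: 1.046 × 1.0685 × 1.064 × 1.0184 ≈ 1.2110615882.
The maturity value deflated by that factor is the answer in today's purchasing power.

R$925,216.08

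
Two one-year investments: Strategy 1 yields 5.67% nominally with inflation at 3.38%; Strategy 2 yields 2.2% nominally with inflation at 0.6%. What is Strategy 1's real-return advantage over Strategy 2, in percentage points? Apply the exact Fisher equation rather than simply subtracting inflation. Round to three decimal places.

0.625

Strategy 1 real return: 1.0567/1.0338 − 1 = 2.2151%.
Strategy 2 real return: 1.022/1.006 − 1 = 1.5905%.
Difference: 2.2151 − 1.5905 = 0.6246 pp.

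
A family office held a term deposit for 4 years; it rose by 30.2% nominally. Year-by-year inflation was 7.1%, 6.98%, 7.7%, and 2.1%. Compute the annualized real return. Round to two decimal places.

0.83%

Cumulative inflation factor: 1.071 × 1.0698 × 1.077 × 1.021 ≈ 1.25989.
Nominal growth factor: 1.30200. Real growth factor = 1.30200 / 1.25989 ≈ 1.03342.
Annualized: 1.03342^(1/4) − 1 ≈ 0.00825.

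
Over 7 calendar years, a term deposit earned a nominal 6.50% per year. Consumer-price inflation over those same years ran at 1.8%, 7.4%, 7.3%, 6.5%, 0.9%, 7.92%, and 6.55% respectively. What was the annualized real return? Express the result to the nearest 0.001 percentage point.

Cumulative inflation factor: 1.018 × 1.074 × 1.073 × 1.065 × 1.009 × 1.0792 × 1.0655 ≈ 1.44960.
Nominal growth factor: 1.55399. Real growth factor = 1.55399 / 1.44960 ≈ 1.07201.
Annualized: 1.07201^(1/7) − 1 ≈ 0.00998.

0.998%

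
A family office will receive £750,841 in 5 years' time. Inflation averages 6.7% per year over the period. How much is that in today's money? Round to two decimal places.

Price-level factor over 5 years: (1 + 6.7%)^5 ≈ 1.3829997357.
Purchasing power today: £750,841 divided by that factor.

£542,907.55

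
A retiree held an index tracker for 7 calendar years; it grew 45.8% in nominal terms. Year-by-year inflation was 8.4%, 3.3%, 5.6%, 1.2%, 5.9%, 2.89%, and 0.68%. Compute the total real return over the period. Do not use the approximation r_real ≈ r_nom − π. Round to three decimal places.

11.063%

Cumulative inflation factor: 1.084 × 1.033 × 1.056 × 1.012 × 1.059 × 1.0289 × 1.0068 ≈ 1.31276.
Nominal growth factor: 1.45800. Real growth factor = 1.45800 / 1.31276 ≈ 1.11063.
Total real return ≈ 11.0634%.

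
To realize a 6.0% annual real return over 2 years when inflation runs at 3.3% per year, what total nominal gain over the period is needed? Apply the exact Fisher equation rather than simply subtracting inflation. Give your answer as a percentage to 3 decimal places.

Required annual nominal rate: (1+6.0%)(1+3.3%) − 1 = 9.498%.
Cumulative over 2 years: (1 + 0.09498)^2 − 1 ≈ 0.19898.

19.898%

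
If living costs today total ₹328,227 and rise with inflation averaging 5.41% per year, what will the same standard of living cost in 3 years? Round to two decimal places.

Cumulative price-level factor: (1+5.41%)^3 ≈ 1.1712387704.
The nominal amount required is ₹328,227 scaled up by that factor.

₹384,432.19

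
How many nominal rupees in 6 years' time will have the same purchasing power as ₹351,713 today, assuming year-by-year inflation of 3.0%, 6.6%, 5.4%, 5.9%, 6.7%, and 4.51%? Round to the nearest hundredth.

₹480,664.10

Cumulative price-level factor: 1.030 × 1.066 × 1.054 × 1.059 × 1.067 × 1.0451 ≈ 1.3666372927.
Multiplying ₹351,713 by the price-level factor gives the future nominal sum.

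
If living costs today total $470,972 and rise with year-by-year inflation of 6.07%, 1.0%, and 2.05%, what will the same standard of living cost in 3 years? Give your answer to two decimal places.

Cumulative price-level factor: 1.0607 × 1.010 × 1.0205 = 1.0932687935.
The nominal amount required is $470,972 scaled up by that factor.

$514,898.99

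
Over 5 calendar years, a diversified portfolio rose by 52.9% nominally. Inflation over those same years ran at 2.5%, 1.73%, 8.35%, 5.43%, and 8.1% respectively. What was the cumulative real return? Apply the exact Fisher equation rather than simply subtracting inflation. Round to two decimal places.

Cumulative inflation factor: 1.025 × 1.0173 × 1.0835 × 1.0543 × 1.081 ≈ 1.28763.
Nominal growth factor: 1.52900. Real growth factor = 1.52900 / 1.28763 ≈ 1.18745.
Total real return ≈ 18.7451%.

18.75%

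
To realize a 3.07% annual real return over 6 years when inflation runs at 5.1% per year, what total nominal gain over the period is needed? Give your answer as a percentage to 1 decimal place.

Required annual nominal rate: (1+3.07%)(1+5.1%) − 1 = 8.32657%.
Cumulative over 6 years: (1 + 0.0832657)^6 − 1 ≈ 0.61588.

61.6%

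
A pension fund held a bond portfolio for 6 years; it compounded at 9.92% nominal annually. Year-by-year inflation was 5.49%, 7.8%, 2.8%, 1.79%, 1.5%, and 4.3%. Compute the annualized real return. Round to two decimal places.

5.77%

Cumulative inflation factor: 1.0549 × 1.078 × 1.028 × 1.0179 × 1.015 × 1.043 ≈ 1.25973.
Nominal growth factor: 1.76384. Real growth factor = 1.76384 / 1.25973 ≈ 1.40017.
Annualized: 1.40017^(1/6) − 1 ≈ 0.05770.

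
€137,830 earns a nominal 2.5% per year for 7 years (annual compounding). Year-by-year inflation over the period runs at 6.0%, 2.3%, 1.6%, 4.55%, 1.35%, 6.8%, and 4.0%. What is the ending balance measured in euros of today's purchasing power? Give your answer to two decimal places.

€126,352.32

Nominal value at maturity: €137,830 × (1 + 2.5%)^7 ≈ €163,836.56.
Price-level factor over 7 years: 1.060 × 1.023 × 1.016 × 1.0455 × 1.0135 × 1.068 × 1.040 ≈ 1.2966644050.
The maturity value deflated by that factor is the answer in today's purchasing power.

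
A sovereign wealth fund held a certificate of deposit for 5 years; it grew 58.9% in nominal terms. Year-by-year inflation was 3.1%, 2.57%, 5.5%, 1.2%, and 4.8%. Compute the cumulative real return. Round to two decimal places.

34.29%

Cumulative inflation factor: 1.031 × 1.0257 × 1.055 × 1.012 × 1.048 ≈ 1.18324.
Nominal growth factor: 1.58900. Real growth factor = 1.58900 / 1.18324 ≈ 1.34292.
Total real return ≈ 34.2921%.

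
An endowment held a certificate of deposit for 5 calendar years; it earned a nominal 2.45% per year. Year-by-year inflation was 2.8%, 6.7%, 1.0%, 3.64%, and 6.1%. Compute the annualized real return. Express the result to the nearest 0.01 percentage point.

-1.52%

Cumulative inflation factor: 1.028 × 1.067 × 1.010 × 1.0364 × 1.061 ≈ 1.21821.
Nominal growth factor: 1.12865. Real growth factor = 1.12865 / 1.21821 ≈ 0.92648.
Annualized: 0.92648^(1/5) − 1 ≈ -0.01516.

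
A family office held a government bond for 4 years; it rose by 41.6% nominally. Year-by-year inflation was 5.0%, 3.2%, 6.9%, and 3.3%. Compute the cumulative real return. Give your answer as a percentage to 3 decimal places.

18.336%

Cumulative inflation factor: 1.050 × 1.032 × 1.069 × 1.033 ≈ 1.19659.
Nominal growth factor: 1.41600. Real growth factor = 1.41600 / 1.19659 ≈ 1.18336.
Total real return ≈ 18.3358%.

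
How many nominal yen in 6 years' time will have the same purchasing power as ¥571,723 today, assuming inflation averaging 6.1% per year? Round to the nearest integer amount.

¥815,601

Cumulative price-level factor: (1+6.1%)^6 ≈ 1.4265674267.
Multiplying ¥571,723 by the price-level factor gives the future nominal sum.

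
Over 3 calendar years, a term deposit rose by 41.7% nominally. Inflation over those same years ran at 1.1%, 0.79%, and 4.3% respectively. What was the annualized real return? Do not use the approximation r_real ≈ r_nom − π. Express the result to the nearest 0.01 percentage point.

10.06%

Cumulative inflation factor: 1.011 × 1.0079 × 1.043 ≈ 1.06280.
Nominal growth factor: 1.41700. Real growth factor = 1.41700 / 1.06280 ≈ 1.33327.
Annualized: 1.33327^(1/3) − 1 ≈ 0.10062.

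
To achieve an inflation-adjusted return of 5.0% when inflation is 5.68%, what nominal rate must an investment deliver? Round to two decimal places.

By the Fisher equation, 1 + r_nom = (1 + 5.0%)(1 + 5.68%) = 1.050 × 1.0568 = 1.10964.
So r_nom = 10.964%.

10.96%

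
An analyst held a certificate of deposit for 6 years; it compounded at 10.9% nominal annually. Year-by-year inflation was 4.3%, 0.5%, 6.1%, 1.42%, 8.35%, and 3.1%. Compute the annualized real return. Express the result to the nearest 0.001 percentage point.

6.709%

Cumulative inflation factor: 1.043 × 1.005 × 1.061 × 1.0142 × 1.0835 × 1.031 ≈ 1.26002.
Nominal growth factor: 1.86033. Real growth factor = 1.86033 / 1.26002 ≈ 1.47643.
Annualized: 1.47643^(1/6) − 1 ≈ 0.06709.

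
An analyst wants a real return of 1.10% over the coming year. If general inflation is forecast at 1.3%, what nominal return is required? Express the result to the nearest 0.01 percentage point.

2.41%

By the Fisher equation, 1 + r_nom = (1 + 1.10%)(1 + 1.3%) = 1.0110 × 1.013 = 1.024143.
So r_nom = 2.4143%.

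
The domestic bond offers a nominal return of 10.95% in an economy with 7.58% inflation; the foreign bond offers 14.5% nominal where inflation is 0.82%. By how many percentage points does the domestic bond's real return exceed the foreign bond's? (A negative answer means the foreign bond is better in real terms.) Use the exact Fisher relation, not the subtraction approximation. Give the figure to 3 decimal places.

The domestic bond real return: 1.1095/1.0758 − 1 = 3.1326%.
The foreign bond real return: 1.145/1.0082 − 1 = 13.5687%.
Difference: 3.1326 − 13.5687 = -10.4361 pp.

-10.436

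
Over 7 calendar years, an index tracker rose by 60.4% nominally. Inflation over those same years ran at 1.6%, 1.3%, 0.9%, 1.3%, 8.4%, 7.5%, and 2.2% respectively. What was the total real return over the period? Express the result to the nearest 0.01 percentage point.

Cumulative inflation factor: 1.016 × 1.013 × 1.009 × 1.013 × 1.084 × 1.075 × 1.022 ≈ 1.25283.
Nominal growth factor: 1.60400. Real growth factor = 1.60400 / 1.25283 ≈ 1.28030.
Total real return ≈ 28.0301%.

28.03%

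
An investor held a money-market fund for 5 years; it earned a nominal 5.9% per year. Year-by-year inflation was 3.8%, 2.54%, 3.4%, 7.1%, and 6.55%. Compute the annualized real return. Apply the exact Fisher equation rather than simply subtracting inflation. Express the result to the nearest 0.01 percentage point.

Cumulative inflation factor: 1.038 × 1.0254 × 1.034 × 1.071 × 1.0655 ≈ 1.25590.
Nominal growth factor: 1.33193. Real growth factor = 1.33193 / 1.25590 ≈ 1.06054.
Annualized: 1.06054^(1/5) − 1 ≈ 0.01182.

1.18%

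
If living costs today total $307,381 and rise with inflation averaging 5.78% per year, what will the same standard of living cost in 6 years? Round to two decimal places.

$430,624.16

Cumulative price-level factor: (1+5.78%)^6 ≈ 1.4009459372.
Multiplying $307,381 by the price-level factor gives the future nominal sum.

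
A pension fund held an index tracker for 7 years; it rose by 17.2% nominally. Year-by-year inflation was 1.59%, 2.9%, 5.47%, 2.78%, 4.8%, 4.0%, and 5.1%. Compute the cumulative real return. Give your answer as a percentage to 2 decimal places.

Cumulative inflation factor: 1.0159 × 1.029 × 1.0547 × 1.0278 × 1.048 × 1.040 × 1.051 ≈ 1.29808.
Nominal growth factor: 1.17200. Real growth factor = 1.17200 / 1.29808 ≈ 0.90287.
Total real return ≈ -9.7128%.

-9.71%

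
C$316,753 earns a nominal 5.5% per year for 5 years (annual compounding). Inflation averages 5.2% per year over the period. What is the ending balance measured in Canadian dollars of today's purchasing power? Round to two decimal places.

Nominal value at maturity: C$316,753 × (1 + 5.5%)^5 ≈ C$413,983.50.
Price-level factor over 5 years: (1 + 5.2%)^5 ≈ 1.2884830183.
The maturity value deflated by that factor is the answer in today's purchasing power.

C$321,295.27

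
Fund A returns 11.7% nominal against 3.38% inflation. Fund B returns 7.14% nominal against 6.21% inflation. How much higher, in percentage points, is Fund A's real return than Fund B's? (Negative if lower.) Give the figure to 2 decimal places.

7.17

Fund A real return: 1.117/1.0338 − 1 = 8.048%.
Fund B real return: 1.0714/1.0621 − 1 = 0.876%.
Difference: 8.048 − 0.876 = 7.172 pp.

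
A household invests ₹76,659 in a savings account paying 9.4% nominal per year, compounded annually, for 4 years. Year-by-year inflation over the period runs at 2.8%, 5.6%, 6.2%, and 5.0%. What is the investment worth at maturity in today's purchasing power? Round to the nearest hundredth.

₹90,711.34

Nominal value at maturity: ₹76,659 × (1 + 9.4%)^4 ≈ ₹109,807.61.
Price-level factor over 4 years: 1.028 × 1.056 × 1.062 × 1.050 = 1.2105168768.
The maturity value deflated by that factor is the answer in today's purchasing power.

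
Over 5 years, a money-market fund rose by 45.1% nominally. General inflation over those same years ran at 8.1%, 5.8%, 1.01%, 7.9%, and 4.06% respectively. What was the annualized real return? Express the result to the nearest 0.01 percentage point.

2.27%

Cumulative inflation factor: 1.081 × 1.058 × 1.0101 × 1.079 × 1.0406 ≈ 1.29712.
Nominal growth factor: 1.45100. Real growth factor = 1.45100 / 1.29712 ≈ 1.11863.
Annualized: 1.11863^(1/5) − 1 ≈ 0.02267.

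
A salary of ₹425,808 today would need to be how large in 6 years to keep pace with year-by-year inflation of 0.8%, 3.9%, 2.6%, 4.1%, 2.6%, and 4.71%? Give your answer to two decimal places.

Cumulative price-level factor: 1.008 × 1.039 × 1.026 × 1.041 × 1.026 × 1.0471 ≈ 1.2017377127.
The nominal amount required is ₹425,808 scaled up by that factor.

₹511,709.53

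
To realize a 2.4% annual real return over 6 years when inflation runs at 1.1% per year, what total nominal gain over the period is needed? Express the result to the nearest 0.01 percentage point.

23.11%

Required annual nominal rate: (1+2.4%)(1+1.1%) − 1 = 3.5264%.
Cumulative over 6 years: (1 + 0.035264)^6 − 1 ≈ 0.23114.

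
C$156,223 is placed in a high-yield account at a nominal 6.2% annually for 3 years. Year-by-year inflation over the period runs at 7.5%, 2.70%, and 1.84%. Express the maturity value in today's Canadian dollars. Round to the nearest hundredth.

Nominal value at maturity: C$156,223 × (1 + 6.2%)^3 ≈ C$187,119.27.
Price-level factor over 3 years: 1.075 × 1.0270 × 1.0184 = 1.12433906.
Dividing the nominal maturity value by the price-level factor gives the value in today's money.

C$166,426.02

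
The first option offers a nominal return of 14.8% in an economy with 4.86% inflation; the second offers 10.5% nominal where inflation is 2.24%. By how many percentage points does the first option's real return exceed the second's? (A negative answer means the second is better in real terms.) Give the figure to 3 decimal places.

1.400

The first option real return: 1.148/1.0486 − 1 = 9.4793%.
The second real return: 1.105/1.0224 − 1 = 8.0790%.
Difference: 9.4793 − 8.0790 = 1.4003 pp.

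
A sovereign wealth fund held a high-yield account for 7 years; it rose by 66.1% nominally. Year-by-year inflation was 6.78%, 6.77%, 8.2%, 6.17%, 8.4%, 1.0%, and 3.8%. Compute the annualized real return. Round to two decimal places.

Cumulative inflation factor: 1.0678 × 1.0677 × 1.082 × 1.0617 × 1.084 × 1.010 × 1.038 ≈ 1.48839.
Nominal growth factor: 1.66100. Real growth factor = 1.66100 / 1.48839 ≈ 1.11597.
Annualized: 1.11597^(1/7) − 1 ≈ 0.01580.

1.58%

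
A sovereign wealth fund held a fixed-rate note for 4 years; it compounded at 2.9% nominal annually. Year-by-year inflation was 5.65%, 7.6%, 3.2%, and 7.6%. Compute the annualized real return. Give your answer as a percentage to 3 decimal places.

Cumulative inflation factor: 1.0565 × 1.076 × 1.032 × 1.076 ≈ 1.26233.
Nominal growth factor: 1.12114. Real growth factor = 1.12114 / 1.26233 ≈ 0.88815.
Annualized: 0.88815^(1/4) − 1 ≈ -0.02922.

-2.922%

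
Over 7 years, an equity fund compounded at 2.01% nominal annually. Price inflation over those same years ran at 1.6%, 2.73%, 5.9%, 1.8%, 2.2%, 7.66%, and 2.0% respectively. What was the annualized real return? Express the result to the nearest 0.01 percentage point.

-1.33%

Cumulative inflation factor: 1.016 × 1.0273 × 1.059 × 1.018 × 1.022 × 1.0766 × 1.020 ≈ 1.26282.
Nominal growth factor: 1.14947. Real growth factor = 1.14947 / 1.26282 ≈ 0.91025.
Annualized: 0.91025^(1/7) − 1 ≈ -0.01334.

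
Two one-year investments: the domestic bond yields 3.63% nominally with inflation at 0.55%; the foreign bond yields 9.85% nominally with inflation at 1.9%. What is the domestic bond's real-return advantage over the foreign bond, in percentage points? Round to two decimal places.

The domestic bond real return: 1.0363/1.0055 − 1 = 3.063%.
The foreign bond real return: 1.0985/1.019 − 1 = 7.802%.
Difference: 3.063 − 7.802 = -4.739 pp.

-4.74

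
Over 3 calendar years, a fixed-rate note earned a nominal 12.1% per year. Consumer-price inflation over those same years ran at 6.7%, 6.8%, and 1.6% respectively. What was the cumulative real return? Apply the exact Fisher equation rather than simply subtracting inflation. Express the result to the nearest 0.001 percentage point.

Cumulative inflation factor: 1.067 × 1.068 × 1.016 ≈ 1.15779.
Nominal growth factor: 1.40869. Real growth factor = 1.40869 / 1.15779 ≈ 1.21671.
Total real return ≈ 21.6711%.

21.671%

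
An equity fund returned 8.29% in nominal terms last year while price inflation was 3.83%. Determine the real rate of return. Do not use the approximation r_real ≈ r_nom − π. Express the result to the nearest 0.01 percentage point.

Real return via the Fisher equation: (1 + 8.29%)/(1 + 3.83%) − 1 = 1.0829/1.0383 − 1 ≈ 0.04295.

4.30%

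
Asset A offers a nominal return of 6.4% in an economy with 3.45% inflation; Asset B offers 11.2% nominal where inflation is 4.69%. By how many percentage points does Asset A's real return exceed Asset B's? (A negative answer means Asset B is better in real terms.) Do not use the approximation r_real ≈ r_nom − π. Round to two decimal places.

-3.37

Asset A real return: 1.064/1.0345 − 1 = 2.852%.
Asset B real return: 1.112/1.0469 − 1 = 6.218%.
Difference: 2.852 − 6.218 = -3.366 pp.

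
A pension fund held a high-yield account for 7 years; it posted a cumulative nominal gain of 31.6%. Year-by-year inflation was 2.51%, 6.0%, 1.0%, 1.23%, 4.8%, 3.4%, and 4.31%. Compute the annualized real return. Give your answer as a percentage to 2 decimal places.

Cumulative inflation factor: 1.0251 × 1.060 × 1.010 × 1.0123 × 1.048 × 1.034 × 1.0431 ≈ 1.25577.
Nominal growth factor: 1.31600. Real growth factor = 1.31600 / 1.25577 ≈ 1.04796.
Annualized: 1.04796^(1/7) − 1 ≈ 0.00671.

0.67%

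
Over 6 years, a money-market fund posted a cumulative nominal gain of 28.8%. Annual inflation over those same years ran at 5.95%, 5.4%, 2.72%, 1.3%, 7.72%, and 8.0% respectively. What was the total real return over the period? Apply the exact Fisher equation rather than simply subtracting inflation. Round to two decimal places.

Cumulative inflation factor: 1.0595 × 1.054 × 1.0272 × 1.013 × 1.0772 × 1.080 ≈ 1.35184.
Nominal growth factor: 1.28800. Real growth factor = 1.28800 / 1.35184 ≈ 0.95277.
Total real return ≈ -4.7226%.

-4.72%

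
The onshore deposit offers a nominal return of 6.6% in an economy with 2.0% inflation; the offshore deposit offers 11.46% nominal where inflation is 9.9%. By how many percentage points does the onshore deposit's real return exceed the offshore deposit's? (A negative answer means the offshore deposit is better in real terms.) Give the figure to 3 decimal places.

3.090

The onshore deposit real return: 1.066/1.020 − 1 = 4.5098%.
The offshore deposit real return: 1.1146/1.099 − 1 = 1.4195%.
Difference: 4.5098 − 1.4195 = 3.0903 pp.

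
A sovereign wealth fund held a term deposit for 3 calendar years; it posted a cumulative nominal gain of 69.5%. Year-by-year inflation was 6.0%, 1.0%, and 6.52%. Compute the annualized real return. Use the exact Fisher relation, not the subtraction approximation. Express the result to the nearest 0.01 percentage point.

14.12%

Cumulative inflation factor: 1.060 × 1.010 × 1.0652 ≈ 1.14040.
Nominal growth factor: 1.69500. Real growth factor = 1.69500 / 1.14040 ≈ 1.48632.
Annualized: 1.48632^(1/3) − 1 ≈ 0.14122.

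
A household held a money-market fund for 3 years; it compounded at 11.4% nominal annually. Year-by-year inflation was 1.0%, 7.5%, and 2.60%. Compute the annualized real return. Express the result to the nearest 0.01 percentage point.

7.46%

Cumulative inflation factor: 1.010 × 1.075 × 1.0260 ≈ 1.11398.
Nominal growth factor: 1.38247. Real growth factor = 1.38247 / 1.11398 ≈ 1.24102.
Annualized: 1.24102^(1/3) − 1 ≈ 0.07463.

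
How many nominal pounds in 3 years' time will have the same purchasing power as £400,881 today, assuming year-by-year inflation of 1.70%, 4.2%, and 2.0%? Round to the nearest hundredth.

£433,315.59

Cumulative price-level factor: 1.0170 × 1.042 × 1.020 = 1.08090828.
Multiplying £400,881 by the price-level factor gives the future nominal sum.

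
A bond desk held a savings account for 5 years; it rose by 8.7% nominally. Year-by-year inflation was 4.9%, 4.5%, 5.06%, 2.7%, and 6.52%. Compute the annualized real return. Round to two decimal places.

-2.91%

Cumulative inflation factor: 1.049 × 1.045 × 1.0506 × 1.027 × 1.0652 ≈ 1.25988.
Nominal growth factor: 1.08700. Real growth factor = 1.08700 / 1.25988 ≈ 0.86278.
Annualized: 0.86278^(1/5) − 1 ≈ -0.02909.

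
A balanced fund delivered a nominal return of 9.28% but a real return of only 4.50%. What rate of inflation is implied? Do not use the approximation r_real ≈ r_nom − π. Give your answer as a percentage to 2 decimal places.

4.57%

From (1+r_nom) = (1+r_real)(1+π), we get 1+π = (1 + 9.28%)/(1 + 4.50%) = 1.0928/1.0450 ≈ 1.04574.
So π ≈ 4.5742%.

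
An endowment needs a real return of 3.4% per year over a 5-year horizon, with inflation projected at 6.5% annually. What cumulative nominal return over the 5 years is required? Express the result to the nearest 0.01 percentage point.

61.94%

Required annual nominal rate: (1+3.4%)(1+6.5%) − 1 = 10.121%.
Cumulative over 5 years: (1 + 0.10121)^5 − 1 ≈ 0.61939.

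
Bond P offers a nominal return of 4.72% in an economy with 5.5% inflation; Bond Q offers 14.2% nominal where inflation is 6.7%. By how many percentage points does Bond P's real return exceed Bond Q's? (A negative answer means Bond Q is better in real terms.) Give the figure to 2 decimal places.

Bond P real return: 1.0472/1.055 − 1 = -0.739%.
Bond Q real return: 1.142/1.067 − 1 = 7.029%.
Difference: -0.739 − 7.029 = -7.768 pp.

-7.77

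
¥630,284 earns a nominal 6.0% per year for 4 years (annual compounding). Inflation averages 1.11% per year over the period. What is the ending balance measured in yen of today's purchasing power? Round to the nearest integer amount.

¥761,348

Nominal value at maturity: ¥630,284 × (1 + 6.0%)^4 ≈ ¥795,719.
Price-level factor over 4 years: (1 + 1.11%)^4 ≈ 1.0451447457.
Dividing the nominal maturity value by the price-level factor gives the value in today's money.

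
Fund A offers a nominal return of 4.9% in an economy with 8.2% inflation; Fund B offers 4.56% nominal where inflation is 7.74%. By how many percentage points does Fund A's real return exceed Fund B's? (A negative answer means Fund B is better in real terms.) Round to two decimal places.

-0.10

Fund A real return: 1.049/1.082 − 1 = -3.050%.
Fund B real return: 1.0456/1.0774 − 1 = -2.952%.
Difference: -3.050 − (-2.952) = -0.098 pp.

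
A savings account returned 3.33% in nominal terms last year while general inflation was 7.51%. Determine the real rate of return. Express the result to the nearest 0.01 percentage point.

-3.89%

Real return via the Fisher equation: (1 + 3.33%)/(1 + 7.51%) − 1 = 1.0333/1.0751 − 1 ≈ -0.03888.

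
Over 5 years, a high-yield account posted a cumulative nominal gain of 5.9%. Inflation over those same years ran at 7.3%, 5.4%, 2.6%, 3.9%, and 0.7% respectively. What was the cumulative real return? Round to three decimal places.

-12.771%

Cumulative inflation factor: 1.073 × 1.054 × 1.026 × 1.039 × 1.007 ≈ 1.21404.
Nominal growth factor: 1.05900. Real growth factor = 1.05900 / 1.21404 ≈ 0.87229.
Total real return ≈ -12.7705%.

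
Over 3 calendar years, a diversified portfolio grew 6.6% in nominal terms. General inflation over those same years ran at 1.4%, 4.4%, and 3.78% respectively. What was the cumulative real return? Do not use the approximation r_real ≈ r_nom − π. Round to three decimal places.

Cumulative inflation factor: 1.014 × 1.044 × 1.0378 ≈ 1.09863.
Nominal growth factor: 1.06600. Real growth factor = 1.06600 / 1.09863 ≈ 0.97030.
Total real return ≈ -2.9702%.

-2.970%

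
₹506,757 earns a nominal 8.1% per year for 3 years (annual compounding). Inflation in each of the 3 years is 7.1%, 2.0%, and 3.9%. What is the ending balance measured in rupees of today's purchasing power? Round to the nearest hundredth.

Nominal value at maturity: ₹506,757 × (1 + 8.1%)^3 ≈ ₹640,142.76.
Price-level factor over 3 years: 1.071 × 1.020 × 1.039 = 1.13502438.
Dividing the nominal maturity value by the price-level factor gives the value in today's money.

₹563,990.32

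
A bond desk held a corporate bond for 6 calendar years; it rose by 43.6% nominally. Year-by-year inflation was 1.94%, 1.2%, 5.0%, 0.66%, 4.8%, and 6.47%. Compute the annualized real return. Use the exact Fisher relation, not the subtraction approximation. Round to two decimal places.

2.80%

Cumulative inflation factor: 1.0194 × 1.012 × 1.050 × 1.0066 × 1.048 × 1.0647 ≈ 1.21663.
Nominal growth factor: 1.43600. Real growth factor = 1.43600 / 1.21663 ≈ 1.18031.
Annualized: 1.18031^(1/6) − 1 ≈ 0.02801.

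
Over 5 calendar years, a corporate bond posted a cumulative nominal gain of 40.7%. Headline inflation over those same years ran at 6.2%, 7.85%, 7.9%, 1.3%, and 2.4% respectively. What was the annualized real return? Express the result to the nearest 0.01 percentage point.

Cumulative inflation factor: 1.062 × 1.0785 × 1.079 × 1.013 × 1.024 ≈ 1.28196.
Nominal growth factor: 1.40700. Real growth factor = 1.40700 / 1.28196 ≈ 1.09754.
Annualized: 1.09754^(1/5) − 1 ≈ 0.01879.

1.88%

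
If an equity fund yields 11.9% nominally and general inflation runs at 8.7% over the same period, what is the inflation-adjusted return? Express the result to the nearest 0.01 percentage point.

Real return via the Fisher equation: (1 + 11.9%)/(1 + 8.7%) − 1 = 1.119/1.087 − 1 ≈ 0.02944.

2.94%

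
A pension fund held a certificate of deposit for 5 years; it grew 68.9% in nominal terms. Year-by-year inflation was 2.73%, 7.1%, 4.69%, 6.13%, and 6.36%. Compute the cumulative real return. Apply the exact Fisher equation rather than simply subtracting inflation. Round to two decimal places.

29.90%

Cumulative inflation factor: 1.0273 × 1.071 × 1.0469 × 1.0613 × 1.0636 ≈ 1.30019.
Nominal growth factor: 1.68900. Real growth factor = 1.68900 / 1.30019 ≈ 1.29904.
Total real return ≈ 29.9036%.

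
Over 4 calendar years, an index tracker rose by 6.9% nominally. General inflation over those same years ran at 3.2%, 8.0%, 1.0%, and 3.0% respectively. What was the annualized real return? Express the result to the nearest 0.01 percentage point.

-2.01%

Cumulative inflation factor: 1.032 × 1.080 × 1.010 × 1.030 ≈ 1.15948.
Nominal growth factor: 1.06900. Real growth factor = 1.06900 / 1.15948 ≈ 0.92197.
Annualized: 0.92197^(1/4) − 1 ≈ -0.02011.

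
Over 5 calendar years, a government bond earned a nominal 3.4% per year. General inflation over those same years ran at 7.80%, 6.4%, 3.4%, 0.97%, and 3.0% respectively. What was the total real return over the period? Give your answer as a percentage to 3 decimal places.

-4.172%

Cumulative inflation factor: 1.0780 × 1.064 × 1.034 × 1.0097 × 1.030 ≈ 1.23342.
Nominal growth factor: 1.18196. Real growth factor = 1.18196 / 1.23342 ≈ 0.95828.
Total real return ≈ -4.1721%.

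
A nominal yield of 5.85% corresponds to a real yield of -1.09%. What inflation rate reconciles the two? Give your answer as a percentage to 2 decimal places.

7.02%

From (1+r_nom) = (1+r_real)(1+π), we get 1+π = (1 + 5.85%)/(1 − 1.09%) = 1.0585/0.9891 ≈ 1.07016.
So π ≈ 7.0165%.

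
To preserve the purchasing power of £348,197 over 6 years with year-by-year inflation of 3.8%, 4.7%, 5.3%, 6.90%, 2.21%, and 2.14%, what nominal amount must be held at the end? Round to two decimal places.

£444,697.18

Cumulative price-level factor: 1.038 × 1.047 × 1.053 × 1.0690 × 1.0221 × 1.0214 ≈ 1.2771424884.
Multiplying £348,197 by the price-level factor gives the future nominal sum.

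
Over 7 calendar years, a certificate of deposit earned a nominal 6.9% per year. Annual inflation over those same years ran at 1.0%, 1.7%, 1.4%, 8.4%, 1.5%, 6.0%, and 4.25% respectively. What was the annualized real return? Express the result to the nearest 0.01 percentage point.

Cumulative inflation factor: 1.010 × 1.017 × 1.014 × 1.084 × 1.015 × 1.060 × 1.0425 ≈ 1.26636.
Nominal growth factor: 1.59531. Real growth factor = 1.59531 / 1.26636 ≈ 1.25976.
Annualized: 1.25976^(1/7) − 1 ≈ 0.03354.

3.35%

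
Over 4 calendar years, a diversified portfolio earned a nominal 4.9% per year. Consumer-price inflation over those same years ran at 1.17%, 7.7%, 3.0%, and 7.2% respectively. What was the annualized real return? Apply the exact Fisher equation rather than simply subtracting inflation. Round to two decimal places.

0.16%

Cumulative inflation factor: 1.0117 × 1.077 × 1.030 × 1.072 ≈ 1.20309.
Nominal growth factor: 1.21088. Real growth factor = 1.21088 / 1.20309 ≈ 1.00647.
Annualized: 1.00647^(1/4) − 1 ≈ 0.00161.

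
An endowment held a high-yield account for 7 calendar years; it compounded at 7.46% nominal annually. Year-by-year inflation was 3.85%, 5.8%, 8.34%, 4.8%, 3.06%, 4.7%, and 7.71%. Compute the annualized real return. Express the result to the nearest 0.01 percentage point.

Cumulative inflation factor: 1.0385 × 1.058 × 1.0834 × 1.048 × 1.0306 × 1.047 × 1.0771 ≈ 1.44989.
Nominal growth factor: 1.65473. Real growth factor = 1.65473 / 1.44989 ≈ 1.14128.
Annualized: 1.14128^(1/7) − 1 ≈ 0.01906.

1.91%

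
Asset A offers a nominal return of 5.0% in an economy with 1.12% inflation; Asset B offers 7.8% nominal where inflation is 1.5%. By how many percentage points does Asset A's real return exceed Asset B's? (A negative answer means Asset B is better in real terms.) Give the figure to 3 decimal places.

Asset A real return: 1.050/1.0112 − 1 = 3.8370%.
Asset B real return: 1.078/1.015 − 1 = 6.2069%.
Difference: 3.8370 − 6.2069 = -2.3699 pp.

-2.370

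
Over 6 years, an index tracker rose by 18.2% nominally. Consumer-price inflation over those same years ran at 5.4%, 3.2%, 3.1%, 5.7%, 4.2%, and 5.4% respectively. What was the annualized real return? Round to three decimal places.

-1.597%

Cumulative inflation factor: 1.054 × 1.032 × 1.031 × 1.057 × 1.042 × 1.054 ≈ 1.30185.
Nominal growth factor: 1.18200. Real growth factor = 1.18200 / 1.30185 ≈ 0.90794.
Annualized: 0.90794^(1/6) − 1 ≈ -0.01597.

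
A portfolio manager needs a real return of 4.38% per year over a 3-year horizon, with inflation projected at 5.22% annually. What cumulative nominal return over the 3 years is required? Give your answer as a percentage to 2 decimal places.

32.48%

Required annual nominal rate: (1+4.38%)(1+5.22%) − 1 = 9.828636%.
Cumulative over 3 years: (1 + 0.09828636)^3 − 1 ≈ 0.32479.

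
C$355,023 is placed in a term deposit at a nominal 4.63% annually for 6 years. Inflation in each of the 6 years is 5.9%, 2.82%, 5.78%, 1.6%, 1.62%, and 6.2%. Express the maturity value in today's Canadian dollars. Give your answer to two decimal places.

C$368,824.11

Nominal value at maturity: C$355,023 × (1 + 4.63%)^6 ≈ C$465,793.95.
Price-level factor over 6 years: 1.059 × 1.0282 × 1.0578 × 1.016 × 1.0162 × 1.062 ≈ 1.2629162099.
Dividing the nominal maturity value by the price-level factor gives the value in today's money.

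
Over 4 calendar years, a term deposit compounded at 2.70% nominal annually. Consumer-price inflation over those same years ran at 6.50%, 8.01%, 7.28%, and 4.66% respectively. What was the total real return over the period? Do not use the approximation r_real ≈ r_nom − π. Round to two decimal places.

Cumulative inflation factor: 1.0650 × 1.0801 × 1.0728 × 1.0466 ≈ 1.29156.
Nominal growth factor: 1.11245. Real growth factor = 1.11245 / 1.29156 ≈ 0.86133.
Total real return ≈ -13.8672%.

-13.87%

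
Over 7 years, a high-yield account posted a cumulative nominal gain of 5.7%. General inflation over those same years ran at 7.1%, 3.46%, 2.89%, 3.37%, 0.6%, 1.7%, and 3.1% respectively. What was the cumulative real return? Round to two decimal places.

-14.97%

Cumulative inflation factor: 1.071 × 1.0346 × 1.0289 × 1.0337 × 1.006 × 1.017 × 1.031 ≈ 1.24310.
Nominal growth factor: 1.05700. Real growth factor = 1.05700 / 1.24310 ≈ 0.85029.
Total real return ≈ -14.9709%.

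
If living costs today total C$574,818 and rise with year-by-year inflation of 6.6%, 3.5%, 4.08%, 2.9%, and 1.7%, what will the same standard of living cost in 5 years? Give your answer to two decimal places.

C$690,766.91

Cumulative price-level factor: 1.066 × 1.035 × 1.0408 × 1.029 × 1.017 ≈ 1.2017141245.
The nominal amount required is C$574,818 scaled up by that factor.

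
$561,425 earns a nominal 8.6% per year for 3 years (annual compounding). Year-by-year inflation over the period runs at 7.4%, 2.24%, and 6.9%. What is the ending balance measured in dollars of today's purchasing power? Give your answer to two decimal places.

$612,601.98

Nominal value at maturity: $561,425 × (1 + 8.6%)^3 ≈ $719,086.65.
Price-level factor over 3 years: 1.074 × 1.0224 × 1.069 = 1.1738235744.
The maturity value deflated by that factor is the answer in today's purchasing power.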